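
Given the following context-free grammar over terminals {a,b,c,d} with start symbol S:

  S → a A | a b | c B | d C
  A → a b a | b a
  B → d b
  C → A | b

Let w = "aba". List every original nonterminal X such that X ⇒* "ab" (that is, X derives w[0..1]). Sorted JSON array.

CNF form of G:
  S -> T0 A | T0 T1 | T2 C | T3 B
  A -> T0 X4 | T1 T0
  B -> T2 T1
  C -> T0 X5 | T1 T0 | b
  T0 -> a
  T1 -> b
  T2 -> d
  T3 -> c
  X4 -> T1 T0
  X5 -> T1 T0

CYK table (by increasing span) — only the sub-triangle for w[0..1]:
  cell(0,0) a: {T0}  orig:{}
  cell(1,1) b: {C,T1}  orig:{C}
  cell(0,1) ab: {S}

Original NTs in T[0,1] deriving "ab": ["S"]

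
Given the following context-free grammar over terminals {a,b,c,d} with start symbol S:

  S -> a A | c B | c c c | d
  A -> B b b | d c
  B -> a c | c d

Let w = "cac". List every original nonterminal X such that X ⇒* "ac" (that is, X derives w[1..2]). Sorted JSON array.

CNF form of G:
  S -> T2 B | T2 X5 | T3 A | d
  A -> B X4 | T1 T2
  B -> T2 T1 | T3 T2
  T0 -> b
  T1 -> d
  T2 -> c
  T3 -> a
  X4 -> T0 T0
  X5 -> T2 T2

Fill CYK table bottom-up, restricted to cells inside w[1..2]:
  [1..1]={T3}  "a"  orig:{}
  [2..2]={T2}  "c"  orig:{}
  [1..2]={B}  "ac"

Original NTs in T[1,2] deriving "ac": ["B"]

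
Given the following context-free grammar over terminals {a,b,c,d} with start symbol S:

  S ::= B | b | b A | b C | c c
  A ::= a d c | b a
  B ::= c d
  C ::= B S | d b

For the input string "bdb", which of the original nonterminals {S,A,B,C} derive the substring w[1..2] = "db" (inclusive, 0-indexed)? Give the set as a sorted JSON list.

CNF form of G:
  S -> T2 T1 | T2 T2 | T3 A | T3 C | b
  A -> T0 X4 | T3 T0
  B -> T2 T1
  C -> B S | T1 T3
  T0 -> a
  T1 -> d
  T2 -> c
  T3 -> b
  X4 -> T1 T2

CYK fill (cells [i..j] with 1 ≤ i ≤ j ≤ 2 only):
  [1..1]={T1}  "d"  orig:{}
  [2..2]={S,T3}  "b"  orig:{S}
  [1..2]={C}  "db"

Original NTs in T[1,2] deriving "db": ["C"]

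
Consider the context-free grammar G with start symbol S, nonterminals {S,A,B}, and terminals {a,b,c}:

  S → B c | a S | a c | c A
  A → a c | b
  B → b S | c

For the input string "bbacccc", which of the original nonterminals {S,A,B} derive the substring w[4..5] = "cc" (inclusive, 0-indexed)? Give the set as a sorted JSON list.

CNF form of G:
  S -> B T1 | T0 S | T0 T1 | T1 A
  A -> T0 T1 | b
  B -> T2 S | c
  T0 -> a
  T1 -> c
  T2 -> b

CYK table (by increasing span) (cells [i..j] with 4 ≤ i ≤ j ≤ 5 only):
  [4..4]={B,T1}  "c"  orig:{B}
  [5..5]={B,T1}  "c"  orig:{B}
  [4..5]={S}  "cc"

Original NTs in T[4,5] deriving "cc": ["S"]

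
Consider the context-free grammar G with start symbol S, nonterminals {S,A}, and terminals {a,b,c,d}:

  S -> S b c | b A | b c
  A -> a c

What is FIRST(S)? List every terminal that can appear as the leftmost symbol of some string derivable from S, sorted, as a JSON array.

FIRST sets, iterate to fixpoint:
[1]
  A via A→a c: +{a}
  S via S→b A: +{b}
  S: {b}  A: {a}
[2] — fixpoint
  S: {b}  A: {a}

FIRST(S) = ["b"]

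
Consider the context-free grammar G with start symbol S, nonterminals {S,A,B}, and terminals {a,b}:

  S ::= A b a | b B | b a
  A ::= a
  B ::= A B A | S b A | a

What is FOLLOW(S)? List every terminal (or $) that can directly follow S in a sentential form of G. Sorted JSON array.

FIRST iteration:
pass 1:
  A via A→a: +{a}
  B via B→A B A: +{a}
  S via S→A b a: +{a}
  S via S→b B: +{b}
  FIRST(S)={a,b}  FIRST(A)={a}  FIRST(B)={a}
pass 2:
  B via B→S b A: +{b}
  FIRST(S)={a,b}  FIRST(A)={a}  FIRST(B)={a,b}
pass 3: (stable)
  FIRST(S)={a,b}  FIRST(A)={a}  FIRST(B)={a,b}

FOLLOW sets:
initialize: $ ∈ FOLLOW(S)
[1]
  B→A B A: FOLLOW(A) ⊇ FIRST(B) = {a,b}; new: +{a,b}
  B→A B A: FOLLOW(B) ⊇ FIRST(A) = {a}; new: +{a}
  B→S b A: FOLLOW(S) ⊇ FIRST(b) = {b}; new: +{b}
  S→b B: FOLLOW(B) ⊇ FOLLOW(S) ⊇ {$,b}; new: +{$,b}
  FOLLOW(S)={$,b}  FOLLOW(A)={a,b}  FOLLOW(B)={$,a,b}
[2]
  B→A B A: FOLLOW(A) ⊇ FOLLOW(B) ⊇ {$,a,b}; new: +{$}
  FOLLOW(S)={$,b}  FOLLOW(A)={$,a,b}  FOLLOW(B)={$,a,b}
[3] done
  FOLLOW(S)={$,b}  FOLLOW(A)={$,a,b}  FOLLOW(B)={$,a,b}

FOLLOW(S) = ["$", "b"]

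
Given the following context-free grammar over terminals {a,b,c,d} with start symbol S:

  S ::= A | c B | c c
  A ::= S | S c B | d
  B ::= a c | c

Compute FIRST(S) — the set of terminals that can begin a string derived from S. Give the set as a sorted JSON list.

FIRST iteration:
round 1:
  A via A→d: +{d}
  B via B→a c: +{a}
  B via B→c: +{c}
  S via S→A: +{d}
  S via S→c B: +{c}
  FIRST[S]={c,d}  FIRST[A]={d}  FIRST[B]={a,c}
round 2:
  A via A→S: +{c}
  FIRST[S]={c,d}  FIRST[A]={c,d}  FIRST[B]={a,c}
round 3: — fixpoint
  FIRST[S]={c,d}  FIRST[A]={c,d}  FIRST[B]={a,c}

FIRST(S) = ["c", "d"]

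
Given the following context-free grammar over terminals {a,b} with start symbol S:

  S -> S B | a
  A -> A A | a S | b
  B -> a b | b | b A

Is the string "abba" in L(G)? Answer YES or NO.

CNF form of G:
  S -> S B | a
  A -> A A | T0 S | b
  B -> T0 T1 | T1 A | b
  T0 -> a
  T1 -> b

Fill CYK table bottom-up:
  cell(0,0) a: {S,T0}  orig:{S}
  cell(1,1) b: {A,B,T1}  orig:{A,B}
  cell(2,2) b: {A,B,T1}  orig:{A,B}
  cell(3,3) a: {S,T0}  orig:{S}
  cell(0,1) ab: {B,S}
  cell(1,2) bb: {A,B}
  cell(2,3) ba: ∅
  cell(0,2) abb: {S}
  cell(1,3) bba: ∅
  cell(0,3) abba: ∅

S ∉ T[0,3] ⇒ NO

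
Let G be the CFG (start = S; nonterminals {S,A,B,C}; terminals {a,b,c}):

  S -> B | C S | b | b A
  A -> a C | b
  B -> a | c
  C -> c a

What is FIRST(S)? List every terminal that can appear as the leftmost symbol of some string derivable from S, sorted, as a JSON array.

Compute FIRST by fixpoint:
pass 1:
  A via A→a C: +{a}
  A via A→b: +{b}
  B via B→a: +{a}
  B via B→c: +{c}
  C via C→c a: +{c}
  S via S→B: +{a,c}
  S via S→b: +{b}
  S: {a,b,c}  A: {a,b}  B: {a,c}  C: {c}
pass 2: — fixpoint
  S: {a,b,c}  A: {a,b}  B: {a,c}  C: {c}

FIRST(S) = ["a", "b", "c"]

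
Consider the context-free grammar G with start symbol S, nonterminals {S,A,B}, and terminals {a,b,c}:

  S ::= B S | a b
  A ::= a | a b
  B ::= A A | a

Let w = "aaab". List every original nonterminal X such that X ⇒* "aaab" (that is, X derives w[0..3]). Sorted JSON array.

CNF form of G:
  S -> B S | T0 T1
  A -> T0 T1 | a
  B -> A A | a
  T0 -> a
  T1 -> b

CYK fill (cells [i..j] with 0 ≤ i ≤ j ≤ 3 only):
  T[0,0] 'a' = {A,B,T0}  orig:{A,B}
  T[1,1] 'a' = {A,B,T0}  orig:{A,B}
  T[2,2] 'a' = {A,B,T0}  orig:{A,B}
  T[3,3] 'b' = {T1}  orig:{}
  T[0,1] 'aa' = {B}
  T[1,2] 'aa' = {B}
  T[2,3] 'ab' = {A,S}
  T[0,2] 'aaa' = ∅
  T[1,3] 'aab' = {B,S}
  T[0,3] 'aaab' = {S}

Original NTs in T[0,3] deriving "aaab": ["S"]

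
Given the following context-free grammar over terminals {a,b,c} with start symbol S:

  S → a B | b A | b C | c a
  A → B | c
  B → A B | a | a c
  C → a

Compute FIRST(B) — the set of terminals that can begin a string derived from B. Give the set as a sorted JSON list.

FIRST sets, iterate to fixpoint:
pass 1:
  A via A→c: +{c}
  B via B→A B: +{c}
  B via B→a: +{a}
  C via C→a: +{a}
  S via S→a B: +{a}
  S via S→b A: +{b}
  S via S→c a: +{c}
  S: {a,b,c}  A: {c}  B: {a,c}  C: {a}
pass 2:
  A via A→B: +{a}
  S: {a,b,c}  A: {a,c}  B: {a,c}  C: {a}
pass 3: — fixpoint
  S: {a,b,c}  A: {a,c}  B: {a,c}  C: {a}

FIRST(B) = ["a", "c"]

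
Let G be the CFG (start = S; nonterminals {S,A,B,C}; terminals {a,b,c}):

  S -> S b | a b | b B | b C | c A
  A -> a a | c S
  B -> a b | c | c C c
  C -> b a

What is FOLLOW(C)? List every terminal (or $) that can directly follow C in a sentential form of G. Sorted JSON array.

Compute FIRST by fixpoint:
round 1:
  A via A→a a: +{a}
  A via A→c S: +{c}
  B via B→a b: +{a}
  B via B→c: +{c}
  C via C→b a: +{b}
  S via S→a b: +{a}
  S via S→b B: +{b}
  S via S→c A: +{c}
  FIRST(S)={a,b,c}  FIRST(A)={a,c}  FIRST(B)={a,c}  FIRST(C)={b}
round 2: (stable)
  FIRST(S)={a,b,c}  FIRST(A)={a,c}  FIRST(B)={a,c}  FIRST(C)={b}

Compute FOLLOW by fixpoint:
FOLLOW(S) := {$}
pass 1:
  B→c C c: FOLLOW(C) ⊇ FIRST(c) = {c}; new: +{c}
  S→S b: FOLLOW(S) ⊇ FIRST(b) = {b}; new: +{b}
  S→b B: FOLLOW(B) ⊇ FOLLOW(S) ⊇ {$,b}; new: +{$,b}
  S→b C: FOLLOW(C) ⊇ FOLLOW(S) ⊇ {$,b}; new: +{$,b}
  S→c A: FOLLOW(A) ⊇ FOLLOW(S) ⊇ {$,b}; new: +{$,b}
  FOLLOW(S)={$,b}  FOLLOW(A)={$,b}  FOLLOW(B)={$,b}  FOLLOW(C)={$,b,c}
pass 2: (stable)
  FOLLOW(S)={$,b}  FOLLOW(A)={$,b}  FOLLOW(B)={$,b}  FOLLOW(C)={$,b,c}

FOLLOW(C) = ["$", "b", "c"]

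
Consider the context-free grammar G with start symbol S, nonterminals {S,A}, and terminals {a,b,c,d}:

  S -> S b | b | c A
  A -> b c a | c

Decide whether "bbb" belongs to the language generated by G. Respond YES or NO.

Convert to CNF:
  S -> S T0 | T1 A | b
  A -> T0 X3 | c
  T0 -> b
  T1 -> c
  T2 -> a
  X3 -> T1 T2

CYK table (by increasing span):
  [0..0]={S,T0}  "b"  orig:{S}
  [1..1]={S,T0}  "b"  orig:{S}
  [2..2]={S,T0}  "b"  orig:{S}
  [0..1]={S}  "bb"
  [1..2]={S}  "bb"
  [0..2]={S}  "bbb"

S ∈ T[0,2] ⇒ YES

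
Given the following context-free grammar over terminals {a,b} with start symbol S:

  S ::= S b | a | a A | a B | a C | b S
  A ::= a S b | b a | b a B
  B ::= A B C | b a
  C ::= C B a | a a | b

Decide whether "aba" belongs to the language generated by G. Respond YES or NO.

CNF form of G:
  S -> S T1 | T0 A | T0 B | T0 C | T1 S | a
  A -> T0 X2 | T1 T0 | T1 X3
  B -> A X4 | T1 T0
  C -> C X5 | T0 T0 | b
  T0 -> a
  T1 -> b
  X2 -> S T1
  X3 -> T0 B
  X4 -> B C
  X5 -> B T0

CYK table (by increasing span):
  [0..0]={S,T0}  "a"  orig:{S}
  [1..1]={C,T1}  "b"  orig:{C}
  [2..2]={S,T0}  "a"  orig:{S}
  [0..1]={S,X2}  "ab"  orig:{S}
  [1..2]={A,B,S}  "ba"
  [0..2]={S,X3}  "aba"  orig:{S}

S ∈ T[0,2] ⇒ YES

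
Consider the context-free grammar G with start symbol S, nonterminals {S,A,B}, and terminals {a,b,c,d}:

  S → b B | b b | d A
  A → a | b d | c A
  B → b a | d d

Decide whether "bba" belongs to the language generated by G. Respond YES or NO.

Convert to CNF:
  S -> T0 B | T0 T0 | T1 A
  A -> T0 T1 | T2 A | a
  B -> T0 T3 | T1 T1
  T0 -> b
  T1 -> d
  T2 -> c
  T3 -> a

CYK fill:
  cell(0,0) b: {T0}  orig:{}
  cell(1,1) b: {T0}  orig:{}
  cell(2,2) a: {A,T3}  orig:{A}
  cell(0,1) bb: {S}
  cell(1,2) ba: {B}
  cell(0,2) bba: {S}

S ∈ T[0,2] ⇒ YES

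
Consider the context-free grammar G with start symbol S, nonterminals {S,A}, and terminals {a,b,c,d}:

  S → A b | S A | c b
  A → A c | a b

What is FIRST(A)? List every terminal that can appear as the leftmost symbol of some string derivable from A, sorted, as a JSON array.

Compute FIRST by fixpoint:
round 1:
  A via A→a b: +{a}
  S via S→A b: +{a}
  S via S→c b: +{c}
  FIRST(S)={a,c}  FIRST(A)={a}
round 2: done
  FIRST(S)={a,c}  FIRST(A)={a}

FIRST(A) = ["a"]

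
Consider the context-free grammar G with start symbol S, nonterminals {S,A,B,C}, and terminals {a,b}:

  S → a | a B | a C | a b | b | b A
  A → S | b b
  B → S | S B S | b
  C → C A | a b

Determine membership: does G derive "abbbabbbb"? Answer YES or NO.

Convert to CNF:
  S -> T0 B | T0 C | T0 T1 | T1 A | a | b
  A -> T0 B | T0 C | T0 T1 | T1 A | T1 T1 | a | b
  B -> S X2 | T0 B | T0 C | T0 T1 | T1 A | a | b
  C -> C A | T0 T1
  T0 -> a
  T1 -> b
  X2 -> B S

Fill CYK table bottom-up:
  cell(0,0) a: {A,B,S,T0}  orig:{A,B,S}
  cell(1,1) b: {A,B,S,T1}  orig:{A,B,S}
  cell(2,2) b: {A,B,S,T1}  orig:{A,B,S}
  cell(3,3) b: {A,B,S,T1}  orig:{A,B,S}
  cell(4,4) a: {A,B,S,T0}  orig:{A,B,S}
  cell(5,5) b: {A,B,S,T1}  orig:{A,B,S}
  cell(6,6) b: {A,B,S,T1}  orig:{A,B,S}
  cell(7,7) b: {A,B,S,T1}  orig:{A,B,S}
  cell(8,8) b: {A,B,S,T1}  orig:{A,B,S}
  cell(0,1) ab: {A,B,C,S,X2}  orig:{A,B,C,S}
  cell(1,2) bb: {A,B,S,X2}  orig:{A,B,S}
  cell(2,3) bb: {A,B,S,X2}  orig:{A,B,S}
  cell(3,4) ba: {A,B,S,X2}  orig:{A,B,S}
  cell(4,5) ab: {A,B,C,S,X2}  orig:{A,B,C,S}
  cell(5,6) bb: {A,B,S,X2}  orig:{A,B,S}
  cell(6,7) bb: {A,B,S,X2}  orig:{A,B,S}
  cell(7,8) bb: {A,B,S,X2}  orig:{A,B,S}
  cell(0,2) abb: {A,B,C,S,X2}  orig:{A,B,C,S}
  cell(1,3) bbb: {A,B,S,X2}  orig:{A,B,S}
  cell(2,4) bba: {A,B,S,X2}  orig:{A,B,S}
  cell(3,5) bab: {A,B,S,X2}  orig:{A,B,S}
  cell(4,6) abb: {A,B,C,S,X2}  orig:{A,B,C,S}
  cell(5,7) bbb: {A,B,S,X2}  orig:{A,B,S}
  cell(6,8) bbb: {A,B,S,X2}  orig:{A,B,S}
  cell(0,3) abbb: {A,B,C,S,X2}  orig:{A,B,C,S}
  cell(1,4) bbba: {A,B,S,X2}  orig:{A,B,S}
  cell(2,5) bbab: {A,B,S,X2}  orig:{A,B,S}
  cell(3,6) babb: {A,B,S,X2}  orig:{A,B,S}
  cell(4,7) abbb: {A,B,C,S,X2}  orig:{A,B,C,S}
  cell(5,8) bbbb: {A,B,S,X2}  orig:{A,B,S}
  cell(0,4) abbba: {A,B,C,S,X2}  orig:{A,B,C,S}
  cell(1,5) bbbab: {A,B,S,X2}  orig:{A,B,S}
  cell(2,6) bbabb: {A,B,S,X2}  orig:{A,B,S}
  cell(3,7) babbb: {A,B,S,X2}  orig:{A,B,S}
  cell(4,8) abbbb: {A,B,C,S,X2}  orig:{A,B,C,S}
  cell(0,5) abbbab: {A,B,C,S,X2}  orig:{A,B,C,S}
  cell(1,6) bbbabb: {A,B,S,X2}  orig:{A,B,S}
  cell(2,7) bbabbb: {A,B,S,X2}  orig:{A,B,S}
  cell(3,8) babbbb: {A,B,S,X2}  orig:{A,B,S}
  cell(0,6) abbbabb: {A,B,C,S,X2}  orig:{A,B,C,S}
  cell(1,7) bbbabbb: {A,B,S,X2}  orig:{A,B,S}
  cell(2,8) bbabbbb: {A,B,S,X2}  orig:{A,B,S}
  cell(0,7) abbbabbb: {A,B,C,S,X2}  orig:{A,B,C,S}
  cell(1,8) bbbabbbb: {A,B,S,X2}  orig:{A,B,S}
  cell(0,8) abbbabbbb: {A,B,C,S,X2}  orig:{A,B,C,S}

S ∈ T[0,8] ⇒ YES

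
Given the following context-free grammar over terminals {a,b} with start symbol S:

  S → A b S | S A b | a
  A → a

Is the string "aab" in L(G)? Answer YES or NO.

CNF form of G:
  S -> A X1 | S X2 | a
  A -> a
  T0 -> b
  X1 -> T0 S
  X2 -> A T0

CYK fill:
  [0..0]={A,S}  "a"
  [1..1]={A,S}  "a"
  [2..2]={T0}  "b"  orig:{}
  [0..1]=∅  "aa"
  [1..2]={X2}  "ab"  orig:{}
  [0..2]={S}  "aab"

S ∈ T[0,2] ⇒ YES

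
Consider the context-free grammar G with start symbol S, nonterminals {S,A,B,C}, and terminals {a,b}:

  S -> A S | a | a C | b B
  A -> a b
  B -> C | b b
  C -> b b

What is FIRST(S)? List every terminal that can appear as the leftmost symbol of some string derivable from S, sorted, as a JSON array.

FIRST iteration:
iter 1:
  A via A→a b: +{a}
  B via B→b b: +{b}
  C via C→b b: +{b}
  S via S→A S: +{a}
  S via S→b B: +{b}
  FIRST[S]={a,b}  FIRST[A]={a}  FIRST[B]={b}  FIRST[C]={b}
iter 2: (no change)
  FIRST[S]={a,b}  FIRST[A]={a}  FIRST[B]={b}  FIRST[C]={b}

FIRST(S) = ["a", "b"]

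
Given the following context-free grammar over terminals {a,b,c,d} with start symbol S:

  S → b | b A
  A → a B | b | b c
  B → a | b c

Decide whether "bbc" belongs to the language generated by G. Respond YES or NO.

CNF form of G:
  S -> T1 A | b
  A -> T0 B | T1 T2 | b
  B -> T1 T2 | a
  T0 -> a
  T1 -> b
  T2 -> c

CYK fill:
  [0..0]={A,S,T1}  "b"  orig:{A,S}
  [1..1]={A,S,T1}  "b"  orig:{A,S}
  [2..2]={T2}  "c"  orig:{}
  [0..1]={S}  "bb"
  [1..2]={A,B}  "bc"
  [0..2]={S}  "bbc"

S ∈ T[0,2] ⇒ YES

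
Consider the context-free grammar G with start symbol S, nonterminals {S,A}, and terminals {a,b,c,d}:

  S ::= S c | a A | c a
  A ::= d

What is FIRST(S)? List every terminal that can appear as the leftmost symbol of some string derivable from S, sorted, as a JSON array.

Compute FIRST by fixpoint:
iter 1:
  A via A→d: +{d}
  S via S→a A: +{a}
  S via S→c a: +{c}
  S: {a,c}  A: {d}
iter 2: (stable)
  S: {a,c}  A: {d}

FIRST(S) = ["a", "c"]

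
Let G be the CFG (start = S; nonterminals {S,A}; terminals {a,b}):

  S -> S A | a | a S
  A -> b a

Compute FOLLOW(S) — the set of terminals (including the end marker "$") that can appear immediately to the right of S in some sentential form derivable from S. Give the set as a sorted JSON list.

Compute FIRST by fixpoint:
[1]
  A via A→b a: +{b}
  S via S→a: +{a}
  FIRST[S]={a}  FIRST[A]={b}
[2] done
  FIRST[S]={a}  FIRST[A]={b}

FOLLOW sets:
initialize: $ ∈ FOLLOW(S)
pass 1:
  S→S A: FOLLOW(S) ⊇ FIRST(A) = {b}; new: +{b}
  S→S A: FOLLOW(A) ⊇ FOLLOW(S) ⊇ {$,b}; new: +{$,b}
  FOLLOW[S]={$,b}  FOLLOW[A]={$,b}
pass 2: (stable)
  FOLLOW[S]={$,b}  FOLLOW[A]={$,b}

FOLLOW(S) = ["$", "b"]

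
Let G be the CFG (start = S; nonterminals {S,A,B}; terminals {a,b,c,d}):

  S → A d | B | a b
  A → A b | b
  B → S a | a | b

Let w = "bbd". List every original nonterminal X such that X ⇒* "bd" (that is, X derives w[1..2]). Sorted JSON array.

Convert to CNF:
  S -> A T2 | S T1 | T1 T0 | a | b
  A -> A T0 | b
  B -> S T1 | a | b
  T0 -> b
  T1 -> a
  T2 -> d

Fill CYK table bottom-up, restricted to cells inside w[1..2]:
  [1..1]={A,B,S,T0}  "b"  orig:{A,B,S}
  [2..2]={T2}  "d"  orig:{}
  [1..2]={S}  "bd"

Original NTs in T[1,2] deriving "bd": ["S"]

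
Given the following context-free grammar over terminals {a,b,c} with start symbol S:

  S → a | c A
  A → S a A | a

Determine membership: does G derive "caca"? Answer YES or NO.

Convert to CNF:
  S -> T1 A | a
  A -> S X2 | a
  T0 -> a
  T1 -> c
  X2 -> T0 A

Fill CYK table bottom-up:
  T[0,0] 'c' = {T1}  orig:{}
  T[1,1] 'a' = {A,S,T0}  orig:{A,S}
  T[2,2] 'c' = {T1}  orig:{}
  T[3,3] 'a' = {A,S,T0}  orig:{A,S}
  T[0,1] 'ca' = {S}
  T[1,2] 'ac' = ∅
  T[2,3] 'ca' = {S}
  T[0,2] 'cac' = ∅
  T[1,3] 'aca' = ∅
  T[0,3] 'caca' = ∅

S ∉ T[0,3] ⇒ NO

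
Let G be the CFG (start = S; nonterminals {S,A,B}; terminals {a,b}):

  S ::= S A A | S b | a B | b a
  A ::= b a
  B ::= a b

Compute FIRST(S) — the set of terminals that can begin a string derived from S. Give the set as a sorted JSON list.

FIRST sets, iterate to fixpoint:
round 1:
  A via A→b a: +{b}
  B via B→a b: +{a}
  S via S→a B: +{a}
  S via S→b a: +{b}
  FIRST[S]={a,b}  FIRST[A]={b}  FIRST[B]={a}
round 2: (no change)
  FIRST[S]={a,b}  FIRST[A]={b}  FIRST[B]={a}

FIRST(S) = ["a", "b"]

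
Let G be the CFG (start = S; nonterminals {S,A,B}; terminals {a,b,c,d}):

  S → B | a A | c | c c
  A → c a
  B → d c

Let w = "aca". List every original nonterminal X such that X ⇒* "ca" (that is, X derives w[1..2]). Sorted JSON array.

CNF form of G:
  S -> T0 T0 | T1 A | T2 T0 | c
  A -> T0 T1
  B -> T2 T0
  T0 -> c
  T1 -> a
  T2 -> d

Fill CYK table bottom-up, restricted to cells inside w[1..2]:
  [1..1]={S,T0}  "c"  orig:{S}
  [2..2]={T1}  "a"  orig:{}
  [1..2]={A}  "ca"

Original NTs in T[1,2] deriving "ca": ["A"]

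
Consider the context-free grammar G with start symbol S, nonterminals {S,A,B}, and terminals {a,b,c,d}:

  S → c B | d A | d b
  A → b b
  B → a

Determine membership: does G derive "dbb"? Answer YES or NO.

Convert to CNF:
  S -> T1 B | T2 A | T2 T0
  A -> T0 T0
  B -> a
  T0 -> b
  T1 -> c
  T2 -> d

Fill CYK table bottom-up:
  T[0,0] 'd' = {T2}  orig:{}
  T[1,1] 'b' = {T0}  orig:{}
  T[2,2] 'b' = {T0}  orig:{}
  T[0,1] 'db' = {S}
  T[1,2] 'bb' = {A}
  T[0,2] 'dbb' = {S}

S ∈ T[0,2] ⇒ YES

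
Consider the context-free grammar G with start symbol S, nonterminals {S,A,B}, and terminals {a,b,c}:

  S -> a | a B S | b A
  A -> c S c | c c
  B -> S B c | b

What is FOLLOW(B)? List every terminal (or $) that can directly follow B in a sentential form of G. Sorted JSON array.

Compute FIRST by fixpoint:
round 1:
  A via A→c S c: +{c}
  B via B→b: +{b}
  S via S→a: +{a}
  S via S→b A: +{b}
  S: {a,b}  A: {c}  B: {b}
round 2:
  B via B→S B c: +{a}
  S: {a,b}  A: {c}  B: {a,b}
round 3: (stable)
  S: {a,b}  A: {c}  B: {a,b}

FOLLOW iteration:
FOLLOW(S) := {$}
pass 1:
  A→c S c: FOLLOW(S) ⊇ FIRST(c) = {c}; new: +{c}
  B→S B c: FOLLOW(S) ⊇ FIRST(B) = {a,b}; new: +{a,b}
  B→S B c: FOLLOW(B) ⊇ FIRST(c) = {c}; new: +{c}
  S→a B S: FOLLOW(B) ⊇ FIRST(S) = {a,b}; new: +{a,b}
  S→b A: FOLLOW(A) ⊇ FOLLOW(S) ⊇ {$,a,b,c}; new: +{$,a,b,c}
  FOLLOW(S)={$,a,b,c}  FOLLOW(A)={$,a,b,c}  FOLLOW(B)={a,b,c}
pass 2: (no change)
  FOLLOW(S)={$,a,b,c}  FOLLOW(A)={$,a,b,c}  FOLLOW(B)={a,b,c}

FOLLOW(B) = ["a", "b", "c"]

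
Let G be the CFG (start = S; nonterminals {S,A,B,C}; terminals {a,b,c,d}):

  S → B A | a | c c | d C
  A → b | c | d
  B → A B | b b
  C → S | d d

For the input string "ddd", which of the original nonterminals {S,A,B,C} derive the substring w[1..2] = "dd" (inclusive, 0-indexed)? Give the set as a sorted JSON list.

Convert to CNF:
  S -> B A | T1 T1 | T2 C | a
  A -> b | c | d
  B -> A B | T0 T0
  C -> B A | T1 T1 | T2 C | T2 T2 | a
  T0 -> b
  T1 -> c
  T2 -> d

Fill CYK table bottom-up (cells [i..j] with 1 ≤ i ≤ j ≤ 2 only):
  [1..1]={A,T2}  "d"  orig:{A}
  [2..2]={A,T2}  "d"  orig:{A}
  [1..2]={C}  "dd"

Original NTs in T[1,2] deriving "dd": ["C"]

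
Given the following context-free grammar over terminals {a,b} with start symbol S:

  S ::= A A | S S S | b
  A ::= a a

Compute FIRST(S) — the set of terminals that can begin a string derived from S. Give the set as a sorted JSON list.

FIRST sets, iterate to fixpoint:
round 1:
  A via A→a a: +{a}
  S via S→A A: +{a}
  S via S→b: +{b}
  FIRST(S)={a,b}  FIRST(A)={a}
round 2: (stable)
  FIRST(S)={a,b}  FIRST(A)={a}

FIRST(S) = ["a", "b"]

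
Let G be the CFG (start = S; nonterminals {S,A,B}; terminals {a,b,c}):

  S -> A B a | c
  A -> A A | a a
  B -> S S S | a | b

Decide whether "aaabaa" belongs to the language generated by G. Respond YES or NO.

CNF form of G:
  S -> A X2 | c
  A -> A A | T0 T0
  B -> S X1 | a | b
  T0 -> a
  X1 -> S S
  X2 -> B T0

CYK fill:
  T[0,0] 'a' = {B,T0}  orig:{B}
  T[1,1] 'a' = {B,T0}  orig:{B}
  T[2,2] 'a' = {B,T0}  orig:{B}
  T[3,3] 'b' = {B}
  T[4,4] 'a' = {B,T0}  orig:{B}
  T[5,5] 'a' = {B,T0}  orig:{B}
  T[0,1] 'aa' = {A,X2}  orig:{A}
  T[1,2] 'aa' = {A,X2}  orig:{A}
  T[2,3] 'ab' = ∅
  T[3,4] 'ba' = {X2}  orig:{}
  T[4,5] 'aa' = {A,X2}  orig:{A}
  T[0,2] 'aaa' = ∅
  T[1,3] 'aab' = ∅
  T[2,4] 'aba' = ∅
  T[3,5] 'baa' = ∅
  T[0,3] 'aaab' = ∅
  T[1,4] 'aaba' = {S}
  T[2,5] 'abaa' = ∅
  T[0,4] 'aaaba' = ∅
  T[1,5] 'aabaa' = ∅
  T[0,5] 'aaabaa' = ∅

S ∉ T[0,5] ⇒ NO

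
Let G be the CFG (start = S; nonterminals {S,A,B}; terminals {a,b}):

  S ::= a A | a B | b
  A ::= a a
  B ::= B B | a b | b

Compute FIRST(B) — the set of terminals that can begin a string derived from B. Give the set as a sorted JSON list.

Compute FIRST by fixpoint:
[1]
  A via A→a a: +{a}
  B via B→a b: +{a}
  B via B→b: +{b}
  S via S→a A: +{a}
  S via S→b: +{b}
  FIRST(S)={a,b}  FIRST(A)={a}  FIRST(B)={a,b}
[2] done
  FIRST(S)={a,b}  FIRST(A)={a}  FIRST(B)={a,b}

FIRST(B) = ["a", "b"]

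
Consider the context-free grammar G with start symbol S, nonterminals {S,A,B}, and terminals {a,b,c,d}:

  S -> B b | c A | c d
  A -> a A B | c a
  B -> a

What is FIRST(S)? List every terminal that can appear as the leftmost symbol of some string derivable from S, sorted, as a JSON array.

Compute FIRST by fixpoint:
round 1:
  A via A→a A B: +{a}
  A via A→c a: +{c}
  B via B→a: +{a}
  S via S→B b: +{a}
  S via S→c A: +{c}
  FIRST[S]={a,c}  FIRST[A]={a,c}  FIRST[B]={a}
round 2: (no change)
  FIRST[S]={a,c}  FIRST[A]={a,c}  FIRST[B]={a}

FIRST(S) = ["a", "c"]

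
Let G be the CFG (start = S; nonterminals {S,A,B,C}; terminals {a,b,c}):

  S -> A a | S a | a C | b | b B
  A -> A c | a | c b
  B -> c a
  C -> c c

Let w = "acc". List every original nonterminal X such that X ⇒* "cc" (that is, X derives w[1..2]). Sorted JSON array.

Convert to CNF:
  S -> A T2 | S T2 | T1 B | T2 C | b
  A -> A T0 | T0 T1 | a
  B -> T0 T2
  C -> T0 T0
  T0 -> c
  T1 -> b
  T2 -> a

CYK table (by increasing span) (cells [i..j] with 1 ≤ i ≤ j ≤ 2 only):
  cell(1,1) c: {T0}  orig:{}
  cell(2,2) c: {T0}  orig:{}
  cell(1,2) cc: {C}

Original NTs in T[1,2] deriving "cc": ["C"]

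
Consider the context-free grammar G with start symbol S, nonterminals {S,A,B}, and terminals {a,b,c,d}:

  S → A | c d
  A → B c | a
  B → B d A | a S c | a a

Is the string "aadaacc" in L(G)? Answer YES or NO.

CNF form of G:
  S -> B T0 | T0 T1 | a
  A -> B T0 | a
  B -> B X3 | T2 T2 | T2 X4
  T0 -> c
  T1 -> d
  T2 -> a
  X3 -> T1 A
  X4 -> S T0

Fill CYK table bottom-up:
  [0..0]={A,S,T2}  "a"  orig:{A,S}
  [1..1]={A,S,T2}  "a"  orig:{A,S}
  [2..2]={T1}  "d"  orig:{}
  [3..3]={A,S,T2}  "a"  orig:{A,S}
  [4..4]={A,S,T2}  "a"  orig:{A,S}
  [5..5]={T0}  "c"  orig:{}
  [6..6]={T0}  "c"  orig:{}
  [0..1]={B}  "aa"
  [1..2]=∅  "ad"
  [2..3]={X3}  "da"  orig:{}
  [3..4]={B}  "aa"
  [4..5]={X4}  "ac"  orig:{}
  [5..6]=∅  "cc"
  [0..2]=∅  "aad"
  [1..3]=∅  "ada"
  [2..4]=∅  "daa"
  [3..5]={A,B,S}  "aac"
  [4..6]=∅  "acc"
  [0..3]={B}  "aada"
  [1..4]=∅  "adaa"
  [2..5]={X3}  "daac"  orig:{}
  [3..6]={A,S,X4}  "aacc"  orig:{A,S}
  [0..4]=∅  "aadaa"
  [1..5]=∅  "adaac"
  [2..6]={X3}  "daacc"  orig:{}
  [0..5]={B}  "aadaac"
  [1..6]=∅  "adaacc"
  [0..6]={A,B,S}  "aadaacc"

S ∈ T[0,6] ⇒ YES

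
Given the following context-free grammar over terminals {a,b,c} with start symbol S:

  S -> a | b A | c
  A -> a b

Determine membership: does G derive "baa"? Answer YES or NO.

CNF form of G:
  S -> T1 A | a | c
  A -> T0 T1
  T0 -> a
  T1 -> b

Fill CYK table bottom-up:
  T[0,0] 'b' = {T1}  orig:{}
  T[1,1] 'a' = {S,T0}  orig:{S}
  T[2,2] 'a' = {S,T0}  orig:{S}
  T[0,1] 'ba' = ∅
  T[1,2] 'aa' = ∅
  T[0,2] 'baa' = ∅

S ∉ T[0,2] ⇒ NO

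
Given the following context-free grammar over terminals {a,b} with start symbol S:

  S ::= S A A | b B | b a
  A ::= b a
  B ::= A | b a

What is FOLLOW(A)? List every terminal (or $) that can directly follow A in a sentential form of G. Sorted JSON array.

Compute FIRST by fixpoint:
iter 1:
  A via A→b a: +{b}
  B via B→A: +{b}
  S via S→b B: +{b}
  S: {b}  A: {b}  B: {b}
iter 2: — fixpoint
  S: {b}  A: {b}  B: {b}

Compute FOLLOW by fixpoint:
seed FOLLOW(S) with $
iter 1:
  S→S A A: FOLLOW(S) ⊇ FIRST(A) = {b}; new: +{b}
  S→S A A: FOLLOW(A) ⊇ FIRST(A) = {b}; new: +{b}
  S→S A A: FOLLOW(A) ⊇ FOLLOW(S) ⊇ {$,b}; new: +{$}
  S→b B: FOLLOW(B) ⊇ FOLLOW(S) ⊇ {$,b}; new: +{$,b}
  FOLLOW[S]={$,b}  FOLLOW[A]={$,b}  FOLLOW[B]={$,b}
iter 2: — fixpoint
  FOLLOW[S]={$,b}  FOLLOW[A]={$,b}  FOLLOW[B]={$,b}

FOLLOW(A) = ["$", "b"]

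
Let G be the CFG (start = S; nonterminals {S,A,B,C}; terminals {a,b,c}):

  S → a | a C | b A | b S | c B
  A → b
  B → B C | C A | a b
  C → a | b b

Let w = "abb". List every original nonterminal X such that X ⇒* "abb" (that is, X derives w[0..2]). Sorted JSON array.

CNF form of G:
  S -> T0 C | T1 A | T1 S | T2 B | a
  A -> b
  B -> B C | C A | T0 T1
  C -> T1 T1 | a
  T0 -> a
  T1 -> b
  T2 -> c

CYK fill — only the sub-triangle for w[0..2]:
  T[0,0] 'a' = {C,S,T0}  orig:{C,S}
  T[1,1] 'b' = {A,T1}  orig:{A}
  T[2,2] 'b' = {A,T1}  orig:{A}
  T[0,1] 'ab' = {B}
  T[1,2] 'bb' = {C,S}
  T[0,2] 'abb' = {S}

Original NTs in T[0,2] deriving "abb": ["S"]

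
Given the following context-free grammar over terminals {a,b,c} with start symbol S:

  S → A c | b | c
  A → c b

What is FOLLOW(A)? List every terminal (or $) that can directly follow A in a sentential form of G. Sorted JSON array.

Compute FIRST by fixpoint:
round 1:
  A via A→c b: +{c}
  S via S→A c: +{c}
  S via S→b: +{b}
  FIRST(S)={b,c}  FIRST(A)={c}
round 2: done
  FIRST(S)={b,c}  FIRST(A)={c}

FOLLOW sets:
FOLLOW(S) := {$}
iter 1:
  S→A c: FOLLOW(A) ⊇ FIRST(c) = {c}; new: +{c}
  FOLLOW(S)={$}  FOLLOW(A)={c}
iter 2: done
  FOLLOW(S)={$}  FOLLOW(A)={c}

FOLLOW(A) = ["c"]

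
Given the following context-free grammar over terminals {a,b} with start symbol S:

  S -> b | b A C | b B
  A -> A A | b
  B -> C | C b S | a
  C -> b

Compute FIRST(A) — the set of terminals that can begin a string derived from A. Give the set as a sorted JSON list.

Compute FIRST by fixpoint:
pass 1:
  A via A→b: +{b}
  B via B→a: +{a}
  C via C→b: +{b}
  S via S→b: +{b}
  S: {b}  A: {b}  B: {a}  C: {b}
pass 2:
  B via B→C: +{b}
  S: {b}  A: {b}  B: {a,b}  C: {b}
pass 3: (no change)
  S: {b}  A: {b}  B: {a,b}  C: {b}

FIRST(A) = ["b"]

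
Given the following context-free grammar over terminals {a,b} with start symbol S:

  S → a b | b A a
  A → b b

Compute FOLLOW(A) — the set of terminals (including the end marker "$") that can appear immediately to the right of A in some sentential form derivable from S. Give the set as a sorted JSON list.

Compute FIRST by fixpoint:
round 1:
  A via A→b b: +{b}
  S via S→a b: +{a}
  S via S→b A a: +{b}
  FIRST[S]={a,b}  FIRST[A]={b}
round 2: (stable)
  FIRST[S]={a,b}  FIRST[A]={b}

FOLLOW iteration:
seed FOLLOW(S) with $
round 1:
  S→b A a: FOLLOW(A) ⊇ FIRST(a) = {a}; new: +{a}
  S: {$}  A: {a}
round 2: (no change)
  S: {$}  A: {a}

FOLLOW(A) = ["a"]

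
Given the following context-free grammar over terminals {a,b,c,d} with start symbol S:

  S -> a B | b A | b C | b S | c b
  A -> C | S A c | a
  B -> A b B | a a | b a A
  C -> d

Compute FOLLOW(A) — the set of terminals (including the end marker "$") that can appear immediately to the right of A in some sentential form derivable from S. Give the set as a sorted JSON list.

FIRST sets, iterate to fixpoint:
pass 1:
  A via A→a: +{a}
  B via B→A b B: +{a}
  B via B→b a A: +{b}
  C via C→d: +{d}
  S via S→a B: +{a}
  S via S→b A: +{b}
  S via S→c b: +{c}
  FIRST[S]={a,b,c}  FIRST[A]={a}  FIRST[B]={a,b}  FIRST[C]={d}
pass 2:
  A via A→C: +{d}
  A via A→S A c: +{b,c}
  B via B→A b B: +{c,d}
  FIRST[S]={a,b,c}  FIRST[A]={a,b,c,d}  FIRST[B]={a,b,c,d}  FIRST[C]={d}
pass 3: done
  FIRST[S]={a,b,c}  FIRST[A]={a,b,c,d}  FIRST[B]={a,b,c,d}  FIRST[C]={d}

FOLLOW iteration:
FOLLOW(S) := {$}
iter 1:
  A→S A c: FOLLOW(S) ⊇ FIRST(A) = {a,b,c,d}; new: +{a,b,c,d}
  A→S A c: FOLLOW(A) ⊇ FIRST(c) = {c}; new: +{c}
  B→A b B: FOLLOW(A) ⊇ FIRST(b) = {b}; new: +{b}
  S→a B: FOLLOW(B) ⊇ FOLLOW(S) ⊇ {$,a,b,c,d}; new: +{$,a,b,c,d}
  S→b A: FOLLOW(A) ⊇ FOLLOW(S) ⊇ {$,a,b,c,d}; new: +{$,a,d}
  S→b C: FOLLOW(C) ⊇ FOLLOW(S) ⊇ {$,a,b,c,d}; new: +{$,a,b,c,d}
  FOLLOW[S]={$,a,b,c,d}  FOLLOW[A]={$,a,b,c,d}  FOLLOW[B]={$,a,b,c,d}  FOLLOW[C]={$,a,b,c,d}
iter 2: (stable)
  FOLLOW[S]={$,a,b,c,d}  FOLLOW[A]={$,a,b,c,d}  FOLLOW[B]={$,a,b,c,d}  FOLLOW[C]={$,a,b,c,d}

FOLLOW(A) = ["$", "a", "b", "c", "d"]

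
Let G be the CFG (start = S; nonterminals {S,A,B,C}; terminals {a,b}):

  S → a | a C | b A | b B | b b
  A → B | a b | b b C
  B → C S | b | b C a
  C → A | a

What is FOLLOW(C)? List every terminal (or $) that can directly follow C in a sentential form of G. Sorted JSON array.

FIRST iteration:
round 1:
  A via A→a b: +{a}
  A via A→b b C: +{b}
  B via B→b: +{b}
  C via C→A: +{a,b}
  S via S→a: +{a}
  S via S→b A: +{b}
  S: {a,b}  A: {a,b}  B: {b}  C: {a,b}
round 2:
  B via B→C S: +{a}
  S: {a,b}  A: {a,b}  B: {a,b}  C: {a,b}
round 3: — fixpoint
  S: {a,b}  A: {a,b}  B: {a,b}  C: {a,b}

Compute FOLLOW by fixpoint:
seed FOLLOW(S) with $
pass 1:
  B→C S: FOLLOW(C) ⊇ FIRST(S) = {a,b}; new: +{a,b}
  C→A: FOLLOW(A) ⊇ FOLLOW(C) ⊇ {a,b}; new: +{a,b}
  S→a C: FOLLOW(C) ⊇ FOLLOW(S) ⊇ {$}; new: +{$}
  S→b A: FOLLOW(A) ⊇ FOLLOW(S) ⊇ {$}; new: +{$}
  S→b B: FOLLOW(B) ⊇ FOLLOW(S) ⊇ {$}; new: +{$}
  S: {$}  A: {$,a,b}  B: {$}  C: {$,a,b}
pass 2:
  A→B: FOLLOW(B) ⊇ FOLLOW(A) ⊇ {$,a,b}; new: +{a,b}
  B→C S: FOLLOW(S) ⊇ FOLLOW(B) ⊇ {$,a,b}; new: +{a,b}
  S: {$,a,b}  A: {$,a,b}  B: {$,a,b}  C: {$,a,b}
pass 3: — fixpoint
  S: {$,a,b}  A: {$,a,b}  B: {$,a,b}  C: {$,a,b}

FOLLOW(C) = ["$", "a", "b"]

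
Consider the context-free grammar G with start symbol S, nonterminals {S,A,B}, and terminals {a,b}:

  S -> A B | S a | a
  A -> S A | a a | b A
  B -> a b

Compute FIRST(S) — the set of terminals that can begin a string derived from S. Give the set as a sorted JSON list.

FIRST iteration:
pass 1:
  A via A→a a: +{a}
  A via A→b A: +{b}
  B via B→a b: +{a}
  S via S→A B: +{a,b}
  FIRST[S]={a,b}  FIRST[A]={a,b}  FIRST[B]={a}
pass 2: done
  FIRST[S]={a,b}  FIRST[A]={a,b}  FIRST[B]={a}

FIRST(S) = ["a", "b"]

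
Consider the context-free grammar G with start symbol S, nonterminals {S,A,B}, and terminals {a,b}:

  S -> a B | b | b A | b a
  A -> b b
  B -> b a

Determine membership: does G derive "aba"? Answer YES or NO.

CNF form of G:
  S -> T0 A | T0 T1 | T1 B | b
  A -> T0 T0
  B -> T0 T1
  T0 -> b
  T1 -> a

Fill CYK table bottom-up:
  T[0,0] 'a' = {T1}  orig:{}
  T[1,1] 'b' = {S,T0}  orig:{S}
  T[2,2] 'a' = {T1}  orig:{}
  T[0,1] 'ab' = ∅
  T[1,2] 'ba' = {B,S}
  T[0,2] 'aba' = {S}

S ∈ T[0,2] ⇒ YES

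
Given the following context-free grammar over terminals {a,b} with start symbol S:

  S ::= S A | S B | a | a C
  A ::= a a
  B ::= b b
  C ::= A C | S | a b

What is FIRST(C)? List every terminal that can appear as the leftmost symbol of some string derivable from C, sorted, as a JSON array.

Compute FIRST by fixpoint:
[1]
  A via A→a a: +{a}
  B via B→b b: +{b}
  C via C→A C: +{a}
  S via S→a: +{a}
  FIRST(S)={a}  FIRST(A)={a}  FIRST(B)={b}  FIRST(C)={a}
[2] (no change)
  FIRST(S)={a}  FIRST(A)={a}  FIRST(B)={b}  FIRST(C)={a}

FIRST(C) = ["a"]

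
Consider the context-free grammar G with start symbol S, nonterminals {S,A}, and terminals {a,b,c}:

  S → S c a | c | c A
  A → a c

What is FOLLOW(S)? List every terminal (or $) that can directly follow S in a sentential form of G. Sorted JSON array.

FIRST iteration:
round 1:
  A via A→a c: +{a}
  S via S→c: +{c}
  FIRST[S]={c}  FIRST[A]={a}
round 2: done
  FIRST[S]={c}  FIRST[A]={a}

FOLLOW iteration:
seed FOLLOW(S) with $
iter 1:
  S→S c a: FOLLOW(S) ⊇ FIRST(c) = {c}; new: +{c}
  S→c A: FOLLOW(A) ⊇ FOLLOW(S) ⊇ {$,c}; new: +{$,c}
  S: {$,c}  A: {$,c}
iter 2: done
  S: {$,c}  A: {$,c}

FOLLOW(S) = ["$", "c"]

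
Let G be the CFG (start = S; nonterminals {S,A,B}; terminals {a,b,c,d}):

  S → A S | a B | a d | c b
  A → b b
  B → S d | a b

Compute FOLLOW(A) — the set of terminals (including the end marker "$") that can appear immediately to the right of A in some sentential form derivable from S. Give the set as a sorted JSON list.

Compute FIRST by fixpoint:
pass 1:
  A via A→b b: +{b}
  B via B→a b: +{a}
  S via S→A S: +{b}
  S via S→a B: +{a}
  S via S→c b: +{c}
  FIRST(S)={a,b,c}  FIRST(A)={b}  FIRST(B)={a}
pass 2:
  B via B→S d: +{b,c}
  FIRST(S)={a,b,c}  FIRST(A)={b}  FIRST(B)={a,b,c}
pass 3: — fixpoint
  FIRST(S)={a,b,c}  FIRST(A)={b}  FIRST(B)={a,b,c}

FOLLOW iteration:
seed FOLLOW(S) with $
[1]
  B→S d: FOLLOW(S) ⊇ FIRST(d) = {d}; new: +{d}
  S→A S: FOLLOW(A) ⊇ FIRST(S) = {a,b,c}; new: +{a,b,c}
  S→a B: FOLLOW(B) ⊇ FOLLOW(S) ⊇ {$,d}; new: +{$,d}
  FOLLOW[S]={$,d}  FOLLOW[A]={a,b,c}  FOLLOW[B]={$,d}
[2] (stable)
  FOLLOW[S]={$,d}  FOLLOW[A]={a,b,c}  FOLLOW[B]={$,d}

FOLLOW(A) = ["a", "b", "c"]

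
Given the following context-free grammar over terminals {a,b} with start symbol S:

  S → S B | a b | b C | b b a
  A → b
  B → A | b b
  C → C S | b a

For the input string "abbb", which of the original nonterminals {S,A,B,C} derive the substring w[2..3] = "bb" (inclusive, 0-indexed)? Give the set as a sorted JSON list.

Convert to CNF:
  S -> S B | T0 C | T0 X2 | T1 T0
  A -> b
  B -> T0 T0 | b
  C -> C S | T0 T1
  T0 -> b
  T1 -> a
  X2 -> T0 T1

Fill CYK table bottom-up, restricted to cells inside w[2..3]:
  cell(2,2) b: {A,B,T0}  orig:{A,B}
  cell(3,3) b: {A,B,T0}  orig:{A,B}
  cell(2,3) bb: {B}

Original NTs in T[2,3] deriving "bb": ["B"]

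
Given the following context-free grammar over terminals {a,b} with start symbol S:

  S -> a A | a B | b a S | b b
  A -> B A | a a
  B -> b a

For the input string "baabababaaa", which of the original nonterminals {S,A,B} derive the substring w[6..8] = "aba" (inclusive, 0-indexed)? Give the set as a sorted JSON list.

Convert to CNF:
  S -> T0 A | T0 B | T1 T1 | T1 X2
  A -> B A | T0 T0
  B -> T1 T0
  T0 -> a
  T1 -> b
  X2 -> T0 S

Fill CYK table bottom-up — only the sub-triangle for w[6..8]:
  T[6,6] 'a' = {T0}  orig:{}
  T[7,7] 'b' = {T1}  orig:{}
  T[8,8] 'a' = {T0}  orig:{}
  T[6,7] 'ab' = ∅
  T[7,8] 'ba' = {B}
  T[6,8] 'aba' = {S}

Original NTs in T[6,8] deriving "aba": ["S"]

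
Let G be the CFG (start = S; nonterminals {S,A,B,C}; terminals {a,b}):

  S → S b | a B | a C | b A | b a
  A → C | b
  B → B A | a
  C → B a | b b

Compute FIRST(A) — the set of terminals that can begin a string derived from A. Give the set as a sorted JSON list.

Compute FIRST by fixpoint:
[1]
  A via A→b: +{b}
  B via B→a: +{a}
  C via C→B a: +{a}
  C via C→b b: +{b}
  S via S→a B: +{a}
  S via S→b A: +{b}
  S: {a,b}  A: {b}  B: {a}  C: {a,b}
[2]
  A via A→C: +{a}
  S: {a,b}  A: {a,b}  B: {a}  C: {a,b}
[3] done
  S: {a,b}  A: {a,b}  B: {a}  C: {a,b}

FIRST(A) = ["a", "b"]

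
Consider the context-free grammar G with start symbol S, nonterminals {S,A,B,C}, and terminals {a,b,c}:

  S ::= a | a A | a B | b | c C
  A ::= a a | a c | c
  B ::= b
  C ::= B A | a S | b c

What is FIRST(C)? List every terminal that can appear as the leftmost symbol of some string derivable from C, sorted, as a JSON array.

FIRST iteration:
round 1:
  A via A→a a: +{a}
  A via A→c: +{c}
  B via B→b: +{b}
  C via C→B A: +{b}
  C via C→a S: +{a}
  S via S→a: +{a}
  S via S→b: +{b}
  S via S→c C: +{c}
  FIRST(S)={a,b,c}  FIRST(A)={a,c}  FIRST(B)={b}  FIRST(C)={a,b}
round 2: (stable)
  FIRST(S)={a,b,c}  FIRST(A)={a,c}  FIRST(B)={b}  FIRST(C)={a,b}

FIRST(C) = ["a", "b"]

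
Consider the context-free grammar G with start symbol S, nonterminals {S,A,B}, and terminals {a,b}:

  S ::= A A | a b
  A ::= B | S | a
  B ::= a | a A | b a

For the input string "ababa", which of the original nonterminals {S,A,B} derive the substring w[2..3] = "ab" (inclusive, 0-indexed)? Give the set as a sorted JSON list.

CNF form of G:
  S -> A A | T0 T1
  A -> A A | T0 A | T0 T1 | T1 T0 | a
  B -> T0 A | T1 T0 | a
  T0 -> a
  T1 -> b

Fill CYK table bottom-up (cells [i..j] with 2 ≤ i ≤ j ≤ 3 only):
  [2..2]={A,B,T0}  "a"  orig:{A,B}
  [3..3]={T1}  "b"  orig:{}
  [2..3]={A,S}  "ab"

Original NTs in T[2,3] deriving "ab": ["A", "S"]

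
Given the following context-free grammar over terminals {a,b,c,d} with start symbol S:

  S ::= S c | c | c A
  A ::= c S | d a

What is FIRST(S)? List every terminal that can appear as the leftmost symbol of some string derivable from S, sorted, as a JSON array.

FIRST sets, iterate to fixpoint:
pass 1:
  A via A→c S: +{c}
  A via A→d a: +{d}
  S via S→c: +{c}
  FIRST(S)={c}  FIRST(A)={c,d}
pass 2: done
  FIRST(S)={c}  FIRST(A)={c,d}

FIRST(S) = ["c"]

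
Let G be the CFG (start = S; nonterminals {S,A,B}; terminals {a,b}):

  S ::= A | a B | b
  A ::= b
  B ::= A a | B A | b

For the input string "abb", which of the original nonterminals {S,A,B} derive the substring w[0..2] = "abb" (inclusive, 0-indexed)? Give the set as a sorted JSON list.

CNF form of G:
  S -> T0 B | b
  A -> b
  B -> A T0 | B A | b
  T0 -> a

Fill CYK table bottom-up, restricted to cells inside w[0..2]:
  [0..0]={T0}  "a"  orig:{}
  [1..1]={A,B,S}  "b"
  [2..2]={A,B,S}  "b"
  [0..1]={S}  "ab"
  [1..2]={B}  "bb"
  [0..2]={S}  "abb"

Original NTs in T[0,2] deriving "abb": ["S"]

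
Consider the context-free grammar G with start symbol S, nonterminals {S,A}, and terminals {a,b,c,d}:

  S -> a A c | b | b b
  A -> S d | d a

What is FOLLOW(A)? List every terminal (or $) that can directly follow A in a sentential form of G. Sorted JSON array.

FIRST sets, iterate to fixpoint:
iter 1:
  A via A→d a: +{d}
  S via S→a A c: +{a}
  S via S→b: +{b}
  S: {a,b}  A: {d}
iter 2:
  A via A→S d: +{a,b}
  S: {a,b}  A: {a,b,d}
iter 3: done
  S: {a,b}  A: {a,b,d}

FOLLOW iteration:
FOLLOW(S) := {$}
iter 1:
  A→S d: FOLLOW(S) ⊇ FIRST(d) = {d}; new: +{d}
  S→a A c: FOLLOW(A) ⊇ FIRST(c) = {c}; new: +{c}
  S: {$,d}  A: {c}
iter 2: done
  S: {$,d}  A: {c}

FOLLOW(A) = ["c"]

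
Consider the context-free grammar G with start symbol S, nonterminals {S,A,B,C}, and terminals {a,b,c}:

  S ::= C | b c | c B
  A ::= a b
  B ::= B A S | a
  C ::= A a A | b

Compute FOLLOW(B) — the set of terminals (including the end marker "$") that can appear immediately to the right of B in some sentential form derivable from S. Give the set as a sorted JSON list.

FIRST sets, iterate to fixpoint:
[1]
  A via A→a b: +{a}
  B via B→a: +{a}
  C via C→A a A: +{a}
  C via C→b: +{b}
  S via S→C: +{a,b}
  S via S→c B: +{c}
  FIRST(S)={a,b,c}  FIRST(A)={a}  FIRST(B)={a}  FIRST(C)={a,b}
[2] done
  FIRST(S)={a,b,c}  FIRST(A)={a}  FIRST(B)={a}  FIRST(C)={a,b}

FOLLOW iteration:
FOLLOW(S) := {$}
round 1:
  B→B A S: FOLLOW(B) ⊇ FIRST(A) = {a}; new: +{a}
  B→B A S: FOLLOW(A) ⊇ FIRST(S) = {a,b,c}; new: +{a,b,c}
  B→B A S: FOLLOW(S) ⊇ FOLLOW(B) ⊇ {a}; new: +{a}
  S→C: FOLLOW(C) ⊇ FOLLOW(S) ⊇ {$,a}; new: +{$,a}
  S→c B: FOLLOW(B) ⊇ FOLLOW(S) ⊇ {$,a}; new: +{$}
  FOLLOW[S]={$,a}  FOLLOW[A]={a,b,c}  FOLLOW[B]={$,a}  FOLLOW[C]={$,a}
round 2:
  C→A a A: FOLLOW(A) ⊇ FOLLOW(C) ⊇ {$,a}; new: +{$}
  FOLLOW[S]={$,a}  FOLLOW[A]={$,a,b,c}  FOLLOW[B]={$,a}  FOLLOW[C]={$,a}
round 3: done
  FOLLOW[S]={$,a}  FOLLOW[A]={$,a,b,c}  FOLLOW[B]={$,a}  FOLLOW[C]={$,a}

FOLLOW(B) = ["$", "a"]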